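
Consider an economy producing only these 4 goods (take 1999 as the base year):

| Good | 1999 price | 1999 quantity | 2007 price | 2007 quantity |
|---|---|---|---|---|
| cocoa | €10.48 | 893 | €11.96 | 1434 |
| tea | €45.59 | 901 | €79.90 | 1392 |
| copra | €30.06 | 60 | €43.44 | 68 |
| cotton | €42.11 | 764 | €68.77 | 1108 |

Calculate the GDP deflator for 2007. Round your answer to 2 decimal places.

163.16

Nominal GDP 2007 = 11.96·1434 + 79.90·1392 + 43.44·68 + 68.77·1108 = 207522.52.
Real GDP 2007 (at 1999 prices) = 10.48·1434 + 45.59·1392 + 30.06·68 + 42.11·1108 = 127191.56.
Deflator = Nominal/Real × 100 = 207522.52/127191.56 × 100 = 163.157.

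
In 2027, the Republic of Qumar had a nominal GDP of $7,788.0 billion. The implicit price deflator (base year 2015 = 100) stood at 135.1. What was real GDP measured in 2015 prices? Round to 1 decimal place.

$5,764.6 billion

Real GDP = Nominal / (implicit price deflator/100) = 7788.0 / 1.351 = 5764.62.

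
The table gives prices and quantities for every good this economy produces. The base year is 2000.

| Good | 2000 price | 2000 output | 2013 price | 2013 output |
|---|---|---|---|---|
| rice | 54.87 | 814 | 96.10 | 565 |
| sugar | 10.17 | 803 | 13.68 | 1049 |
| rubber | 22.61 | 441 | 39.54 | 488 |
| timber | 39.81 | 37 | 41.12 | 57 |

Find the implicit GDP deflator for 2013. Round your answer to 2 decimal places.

164.24

Nominal GDP 2013 = 96.10·565 + 13.68·1049 + 39.54·488 + 41.12·57 = 90286.18.
Real GDP 2013 (at 2000 prices) = 54.87·565 + 10.17·1049 + 22.61·488 + 39.81·57 = 54972.73.
Deflator = Nominal/Real × 100 = 90286.18/54972.73 × 100 = 164.238.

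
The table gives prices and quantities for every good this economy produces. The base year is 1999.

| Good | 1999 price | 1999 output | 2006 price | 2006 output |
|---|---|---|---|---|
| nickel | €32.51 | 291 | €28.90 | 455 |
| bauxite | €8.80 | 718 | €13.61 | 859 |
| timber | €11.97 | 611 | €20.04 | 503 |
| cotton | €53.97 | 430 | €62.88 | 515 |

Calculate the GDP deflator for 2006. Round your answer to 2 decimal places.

Nominal GDP 2006 = 28.90·455 + 13.61·859 + 20.04·503 + 62.88·515 = 67303.81.
Real GDP 2006 (at 1999 prices) = 32.51·455 + 8.80·859 + 11.97·503 + 53.97·515 = 56166.71.
Deflator = Nominal/Real × 100 = 67303.81/56166.71 × 100 = 119.829.

119.83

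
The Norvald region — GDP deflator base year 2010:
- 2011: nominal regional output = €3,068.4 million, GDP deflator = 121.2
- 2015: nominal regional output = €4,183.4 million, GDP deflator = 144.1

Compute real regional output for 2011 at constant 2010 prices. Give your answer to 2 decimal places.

Real regional output = Nominal / (GDP deflator/100) = 3068.4 / 1.212 = 2531.68.

€2,531.68 million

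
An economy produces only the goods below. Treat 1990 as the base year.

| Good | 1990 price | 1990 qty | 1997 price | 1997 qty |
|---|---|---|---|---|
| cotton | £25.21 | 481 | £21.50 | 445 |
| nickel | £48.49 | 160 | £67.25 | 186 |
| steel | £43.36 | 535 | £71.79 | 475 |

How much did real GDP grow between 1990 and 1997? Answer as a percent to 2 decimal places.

-5.22%

Real GDP 1990 = Nominal GDP 1990 = 25.21·481 + 48.49·160 + 43.36·535 = 43082.01.
Real GDP 1997 (at 1990 prices) = 25.21·445 + 48.49·186 + 43.36·475 = 40833.59.
Real growth = 40833.59/43082.01 − 1 = -0.0522.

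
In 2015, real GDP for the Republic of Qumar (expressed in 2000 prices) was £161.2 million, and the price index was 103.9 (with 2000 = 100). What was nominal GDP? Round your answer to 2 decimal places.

£167.49 million

Nominal GDP = Real × (price index/100) = 161.2 × 1.039 = 167.49.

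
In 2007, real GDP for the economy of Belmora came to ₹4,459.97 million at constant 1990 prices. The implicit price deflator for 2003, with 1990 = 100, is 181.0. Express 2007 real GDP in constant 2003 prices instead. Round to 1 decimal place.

Real GDP in 2003 prices = Real GDP in 1990 prices × (P_2003/P_1990) = 4459.97 × 1.810 = 8072.55.

₹8,072.5 million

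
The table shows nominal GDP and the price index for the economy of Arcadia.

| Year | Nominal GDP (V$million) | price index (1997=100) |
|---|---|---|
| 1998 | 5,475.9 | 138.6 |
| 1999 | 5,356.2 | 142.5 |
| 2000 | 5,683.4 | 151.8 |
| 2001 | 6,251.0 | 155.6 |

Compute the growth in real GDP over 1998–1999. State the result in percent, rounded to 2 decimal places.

-4.86%

Real GDP 1998 = 5475.9/1.386 = 3950.87.
Real GDP 1999 = 5356.2/1.425 = 3758.74.
Change = 3758.74/3950.87 − 1 = -0.0486.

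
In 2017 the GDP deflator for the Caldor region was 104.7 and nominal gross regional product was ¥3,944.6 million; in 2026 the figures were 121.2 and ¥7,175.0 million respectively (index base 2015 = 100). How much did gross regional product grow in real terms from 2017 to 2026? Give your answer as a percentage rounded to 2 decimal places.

57.13%

Deflate each year: 2017 → 3944.6/1.047 = 3767.53; 2026 → 7175.0/1.212 = 5919.97.
So real gross regional product changed by 5919.97/3767.53 − 1 = 0.5713, i.e. 57.13%.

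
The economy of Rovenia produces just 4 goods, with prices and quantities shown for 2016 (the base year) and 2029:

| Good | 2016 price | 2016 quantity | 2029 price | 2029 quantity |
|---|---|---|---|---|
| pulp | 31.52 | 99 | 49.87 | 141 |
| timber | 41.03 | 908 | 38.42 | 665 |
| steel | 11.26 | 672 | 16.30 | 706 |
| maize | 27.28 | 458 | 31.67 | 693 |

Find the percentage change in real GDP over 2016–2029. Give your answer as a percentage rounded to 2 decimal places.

-3.07%

Real GDP 2016 = Nominal GDP 2016 = 31.52·99 + 41.03·908 + 11.26·672 + 27.28·458 = 60436.68.
Real GDP 2029 (at 2016 prices) = 31.52·141 + 41.03·665 + 11.26·706 + 27.28·693 = 58583.87.
Real growth = 58583.87/60436.68 − 1 = -0.0307.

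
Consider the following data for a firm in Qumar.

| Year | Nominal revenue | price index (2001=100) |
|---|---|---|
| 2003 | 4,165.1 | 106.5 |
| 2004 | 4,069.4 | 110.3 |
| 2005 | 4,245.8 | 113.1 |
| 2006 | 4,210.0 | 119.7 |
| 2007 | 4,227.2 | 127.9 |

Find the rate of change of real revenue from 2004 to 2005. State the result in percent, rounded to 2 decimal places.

Real revenue 2004 = 4069.4/1.103 = 3689.39.
Real revenue 2005 = 4245.8/1.131 = 3754.02.
Change = 3754.02/3689.39 − 1 = 0.0175.

1.75%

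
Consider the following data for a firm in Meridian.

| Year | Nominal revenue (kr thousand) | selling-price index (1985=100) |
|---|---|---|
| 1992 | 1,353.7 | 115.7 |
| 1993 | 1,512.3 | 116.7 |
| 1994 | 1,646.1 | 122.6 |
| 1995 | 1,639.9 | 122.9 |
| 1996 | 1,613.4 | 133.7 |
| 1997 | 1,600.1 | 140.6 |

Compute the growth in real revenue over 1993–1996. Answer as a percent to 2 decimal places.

Real revenue 1993 = 1512.3/1.167 = 1295.89.
Real revenue 1996 = 1613.4/1.337 = 1206.73.
Change = 1206.73/1295.89 − 1 = -0.0688.

-6.88%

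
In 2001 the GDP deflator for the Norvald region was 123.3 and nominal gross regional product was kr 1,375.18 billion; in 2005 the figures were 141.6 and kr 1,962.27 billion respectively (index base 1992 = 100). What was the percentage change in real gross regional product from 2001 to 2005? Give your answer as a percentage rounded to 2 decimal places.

Deflate each year: 2001 → 1375.18/1.233 = 1115.31; 2005 → 1962.27/1.416 = 1385.78.
So real gross regional product changed by 1385.78/1115.31 − 1 = 0.2425, i.e. 24.25%.

24.25%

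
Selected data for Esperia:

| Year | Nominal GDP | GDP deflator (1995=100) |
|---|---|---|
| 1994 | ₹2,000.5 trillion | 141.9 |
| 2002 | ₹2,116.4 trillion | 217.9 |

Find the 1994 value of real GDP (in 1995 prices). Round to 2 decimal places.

Real GDP = Nominal / (GDP deflator/100) = 2000.5 / 1.419 = 1409.80.

₹1,409.80 trillion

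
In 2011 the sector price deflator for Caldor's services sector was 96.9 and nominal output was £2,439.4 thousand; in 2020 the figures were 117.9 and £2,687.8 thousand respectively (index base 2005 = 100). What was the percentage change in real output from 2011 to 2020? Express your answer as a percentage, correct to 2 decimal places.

Deflate each year: 2011 → 2439.4/0.969 = 2517.44; 2020 → 2687.8/1.179 = 2279.73.
So real output changed by 2279.73/2517.44 − 1 = -0.0944, i.e. -9.44%.

-9.44%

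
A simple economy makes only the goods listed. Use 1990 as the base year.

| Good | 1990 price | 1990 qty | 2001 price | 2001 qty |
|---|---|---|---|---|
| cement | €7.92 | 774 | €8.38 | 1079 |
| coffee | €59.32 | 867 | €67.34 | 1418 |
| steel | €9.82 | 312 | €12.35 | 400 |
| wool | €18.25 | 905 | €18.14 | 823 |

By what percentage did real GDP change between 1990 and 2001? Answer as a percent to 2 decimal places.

Real GDP 1990 = Nominal GDP 1990 = 7.92·774 + 59.32·867 + 9.82·312 + 18.25·905 = 77140.61.
Real GDP 2001 (at 1990 prices) = 7.92·1079 + 59.32·1418 + 9.82·400 + 18.25·823 = 111609.19.
Real growth = 111609.19/77140.61 − 1 = 0.4468.

44.68%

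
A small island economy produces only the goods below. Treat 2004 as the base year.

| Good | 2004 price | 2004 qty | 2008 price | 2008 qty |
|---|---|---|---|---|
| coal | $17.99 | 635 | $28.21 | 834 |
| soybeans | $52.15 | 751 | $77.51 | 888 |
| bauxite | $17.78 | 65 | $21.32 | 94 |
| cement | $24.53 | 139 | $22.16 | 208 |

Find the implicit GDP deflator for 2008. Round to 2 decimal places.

145.36

Nominal GDP 2008 = 28.21·834 + 77.51·888 + 21.32·94 + 22.16·208 = 98969.38.
Real GDP 2008 (at 2004 prices) = 17.99·834 + 52.15·888 + 17.78·94 + 24.53·208 = 68086.42.
Deflator = Nominal/Real × 100 = 98969.38/68086.42 × 100 = 145.358.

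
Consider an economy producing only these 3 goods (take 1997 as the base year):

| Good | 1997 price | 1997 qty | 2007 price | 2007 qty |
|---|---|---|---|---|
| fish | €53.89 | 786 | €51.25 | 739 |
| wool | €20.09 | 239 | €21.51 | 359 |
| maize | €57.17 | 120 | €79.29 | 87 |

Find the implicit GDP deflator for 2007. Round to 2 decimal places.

Nominal GDP 2007 = 51.25·739 + 21.51·359 + 79.29·87 = 52494.07.
Real GDP 2007 (at 1997 prices) = 53.89·739 + 20.09·359 + 57.17·87 = 52010.81.
Deflator = Nominal/Real × 100 = 52494.07/52010.81 × 100 = 100.929.

100.93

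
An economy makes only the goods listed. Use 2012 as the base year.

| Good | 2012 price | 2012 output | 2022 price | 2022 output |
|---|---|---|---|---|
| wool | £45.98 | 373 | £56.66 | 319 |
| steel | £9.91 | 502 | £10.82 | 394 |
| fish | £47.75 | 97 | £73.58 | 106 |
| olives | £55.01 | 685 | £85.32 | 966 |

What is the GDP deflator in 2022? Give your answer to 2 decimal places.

146.61

Nominal GDP 2022 = 56.66·319 + 10.82·394 + 73.58·106 + 85.32·966 = 112556.22.
Real GDP 2022 (at 2012 prices) = 45.98·319 + 9.91·394 + 47.75·106 + 55.01·966 = 76773.32.
Deflator = Nominal/Real × 100 = 112556.22/76773.32 × 100 = 146.609.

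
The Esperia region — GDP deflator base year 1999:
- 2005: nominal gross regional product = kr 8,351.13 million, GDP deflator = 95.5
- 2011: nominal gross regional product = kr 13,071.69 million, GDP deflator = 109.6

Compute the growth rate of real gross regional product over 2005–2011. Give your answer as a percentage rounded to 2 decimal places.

Deflate each year: 2005 → 8351.13/0.955 = 8744.64; 2011 → 13071.69/1.096 = 11926.72.
So real gross regional product changed by 11926.72/8744.64 − 1 = 0.3639, i.e. 36.39%.

36.39%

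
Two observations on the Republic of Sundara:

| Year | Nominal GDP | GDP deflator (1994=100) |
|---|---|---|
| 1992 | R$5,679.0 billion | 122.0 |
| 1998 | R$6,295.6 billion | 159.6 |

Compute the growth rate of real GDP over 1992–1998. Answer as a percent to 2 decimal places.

Deflate each year: 1992 → 5679.0/1.220 = 4654.92; 1998 → 6295.6/1.596 = 3944.61.
So real GDP changed by 3944.61/4654.92 − 1 = -0.1526, i.e. -15.26%.

-15.26%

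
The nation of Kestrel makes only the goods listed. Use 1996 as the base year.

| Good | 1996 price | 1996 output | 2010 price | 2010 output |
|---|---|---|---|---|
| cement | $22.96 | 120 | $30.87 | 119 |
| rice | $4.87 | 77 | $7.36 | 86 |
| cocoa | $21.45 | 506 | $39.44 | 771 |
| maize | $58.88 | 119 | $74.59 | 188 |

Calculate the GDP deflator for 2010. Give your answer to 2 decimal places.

158.45

Nominal GDP 2010 = 30.87·119 + 7.36·86 + 39.44·771 + 74.59·188 = 48737.65.
Real GDP 2010 (at 1996 prices) = 22.96·119 + 4.87·86 + 21.45·771 + 58.88·188 = 30758.45.
Deflator = Nominal/Real × 100 = 48737.65/30758.45 × 100 = 158.453.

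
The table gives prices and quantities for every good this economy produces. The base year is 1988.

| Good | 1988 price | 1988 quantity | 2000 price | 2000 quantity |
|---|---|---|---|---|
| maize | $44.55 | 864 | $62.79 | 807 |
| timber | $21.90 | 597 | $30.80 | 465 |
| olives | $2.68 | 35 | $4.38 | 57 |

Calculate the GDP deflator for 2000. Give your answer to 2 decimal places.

Nominal GDP 2000 = 62.79·807 + 30.80·465 + 4.38·57 = 65243.19.
Real GDP 2000 (at 1988 prices) = 44.55·807 + 21.90·465 + 2.68·57 = 46288.11.
Deflator = Nominal/Real × 100 = 65243.19/46288.11 × 100 = 140.950.

140.95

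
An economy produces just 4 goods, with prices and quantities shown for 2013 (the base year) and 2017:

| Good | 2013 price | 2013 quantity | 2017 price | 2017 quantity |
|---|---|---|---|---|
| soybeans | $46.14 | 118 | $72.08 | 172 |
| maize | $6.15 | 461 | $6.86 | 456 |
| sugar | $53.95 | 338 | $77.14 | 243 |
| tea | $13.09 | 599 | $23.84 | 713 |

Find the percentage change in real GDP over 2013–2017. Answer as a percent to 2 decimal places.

-3.41%

Real GDP 2013 = Nominal GDP 2013 = 46.14·118 + 6.15·461 + 53.95·338 + 13.09·599 = 34355.68.
Real GDP 2017 (at 2013 prices) = 46.14·172 + 6.15·456 + 53.95·243 + 13.09·713 = 33183.50.
Real growth = 33183.50/34355.68 − 1 = -0.0341.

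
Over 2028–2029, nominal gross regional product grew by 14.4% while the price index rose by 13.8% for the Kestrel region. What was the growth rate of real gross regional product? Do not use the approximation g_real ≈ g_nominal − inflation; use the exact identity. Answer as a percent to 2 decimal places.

(1 + g_nom) = (1 + g_real)(1 + π), so g_real = 1.1440 / 1.1380 − 1 = 0.00527.

0.53%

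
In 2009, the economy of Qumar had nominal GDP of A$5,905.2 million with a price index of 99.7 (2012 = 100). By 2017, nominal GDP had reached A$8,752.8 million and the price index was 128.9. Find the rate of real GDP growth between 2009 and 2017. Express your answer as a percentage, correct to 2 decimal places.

Deflate each year: 2009 → 5905.2/0.997 = 5922.97; 2017 → 8752.8/1.289 = 6790.38.
So real GDP changed by 6790.38/5922.97 − 1 = 0.1464, i.e. 14.64%.

14.64%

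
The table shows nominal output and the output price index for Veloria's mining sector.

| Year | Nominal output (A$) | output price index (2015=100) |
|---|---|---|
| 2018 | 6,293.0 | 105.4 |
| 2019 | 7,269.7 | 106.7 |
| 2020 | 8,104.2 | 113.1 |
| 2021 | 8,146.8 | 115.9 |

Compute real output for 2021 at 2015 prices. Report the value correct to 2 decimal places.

Real output 2021 = 8146.8 / 1.159 = 7029.16.

A$7,029.16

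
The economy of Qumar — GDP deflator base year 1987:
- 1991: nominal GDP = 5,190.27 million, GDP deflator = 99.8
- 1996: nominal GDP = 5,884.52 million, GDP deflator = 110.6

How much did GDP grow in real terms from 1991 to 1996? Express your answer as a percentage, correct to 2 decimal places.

2.30%

Deflate each year: 1991 → 5190.27/0.998 = 5200.67; 1996 → 5884.52/1.106 = 5320.54.
So real GDP changed by 5320.54/5200.67 − 1 = 0.0230, i.e. 2.30%.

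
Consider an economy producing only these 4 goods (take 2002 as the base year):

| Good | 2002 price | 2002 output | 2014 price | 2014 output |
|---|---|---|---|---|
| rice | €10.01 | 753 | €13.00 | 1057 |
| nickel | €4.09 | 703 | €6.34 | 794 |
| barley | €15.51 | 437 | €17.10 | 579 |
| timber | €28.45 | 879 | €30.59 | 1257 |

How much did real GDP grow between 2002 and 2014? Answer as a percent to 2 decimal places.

38.80%

Real GDP 2002 = Nominal GDP 2002 = 10.01·753 + 4.09·703 + 15.51·437 + 28.45·879 = 42198.22.
Real GDP 2014 (at 2002 prices) = 10.01·1057 + 4.09·794 + 15.51·579 + 28.45·1257 = 58569.97.
Real growth = 58569.97/42198.22 − 1 = 0.3880.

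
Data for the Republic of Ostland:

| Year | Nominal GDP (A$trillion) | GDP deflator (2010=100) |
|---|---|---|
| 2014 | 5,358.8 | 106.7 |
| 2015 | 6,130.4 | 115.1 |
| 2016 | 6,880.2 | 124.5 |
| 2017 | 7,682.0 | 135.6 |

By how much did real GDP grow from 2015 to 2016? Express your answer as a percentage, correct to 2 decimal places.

3.76%

Real GDP 2015 = 6130.4/1.151 = 5326.15.
Real GDP 2016 = 6880.2/1.245 = 5526.27.
Change = 5526.27/5326.15 − 1 = 0.0376.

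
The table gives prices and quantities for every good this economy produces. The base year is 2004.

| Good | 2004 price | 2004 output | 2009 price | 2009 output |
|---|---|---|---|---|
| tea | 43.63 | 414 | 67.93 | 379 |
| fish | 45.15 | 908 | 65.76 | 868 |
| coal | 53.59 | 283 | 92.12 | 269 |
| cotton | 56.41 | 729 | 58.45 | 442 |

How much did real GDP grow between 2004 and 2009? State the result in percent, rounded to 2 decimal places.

Real GDP 2004 = Nominal GDP 2004 = 43.63·414 + 45.15·908 + 53.59·283 + 56.41·729 = 115347.88.
Real GDP 2009 (at 2004 prices) = 43.63·379 + 45.15·868 + 53.59·269 + 56.41·442 = 95074.90.
Real growth = 95074.90/115347.88 − 1 = -0.1758.

-17.58%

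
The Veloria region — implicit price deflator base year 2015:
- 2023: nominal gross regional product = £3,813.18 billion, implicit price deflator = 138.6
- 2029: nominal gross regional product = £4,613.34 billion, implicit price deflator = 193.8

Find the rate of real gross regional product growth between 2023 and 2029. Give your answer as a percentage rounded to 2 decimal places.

-13.48%

Real gross regional product 2023 = 3813.18 / 1.386 = 2751.21.
Real gross regional product 2029 = 4613.34 / 1.938 = 2380.46.
Real growth = 2380.46 / 2751.21 − 1 = -0.1348.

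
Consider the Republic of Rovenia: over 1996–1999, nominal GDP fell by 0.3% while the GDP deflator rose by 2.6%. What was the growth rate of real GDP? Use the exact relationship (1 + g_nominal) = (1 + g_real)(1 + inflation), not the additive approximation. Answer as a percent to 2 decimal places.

(1 + g_nom) = (1 + g_real)(1 + π), so g_real = 0.9970 / 1.0260 − 1 = -0.02827.

-2.83%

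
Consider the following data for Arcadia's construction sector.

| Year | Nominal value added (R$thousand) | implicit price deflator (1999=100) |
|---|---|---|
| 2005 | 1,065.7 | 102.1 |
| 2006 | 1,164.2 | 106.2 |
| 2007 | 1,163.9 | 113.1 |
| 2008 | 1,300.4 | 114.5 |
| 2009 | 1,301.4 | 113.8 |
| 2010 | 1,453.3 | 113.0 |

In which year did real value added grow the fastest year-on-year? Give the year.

2006: real = 1164.2/1.062 = 1096.23; growth vs 2005 (1043.78) = 5.03%.
2007: real = 1163.9/1.131 = 1029.09; growth vs 2006 (1096.23) = -6.12%.
2008: real = 1300.4/1.145 = 1135.72; growth vs 2007 (1029.09) = 10.36%.
2009: real = 1301.4/1.138 = 1143.59; growth vs 2008 (1135.72) = 0.69%.
2010: real = 1453.3/1.130 = 1286.11; growth vs 2009 (1143.59) = 12.46%.

2010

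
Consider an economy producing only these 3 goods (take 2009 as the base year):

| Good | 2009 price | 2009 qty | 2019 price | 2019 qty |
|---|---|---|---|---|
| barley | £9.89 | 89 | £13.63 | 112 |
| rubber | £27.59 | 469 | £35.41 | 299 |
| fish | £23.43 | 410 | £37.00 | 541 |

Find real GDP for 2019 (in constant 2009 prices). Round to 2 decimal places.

Real GDP 2019 = Σ (p_2009 × q_2019) = 9.89·112 + 27.59·299 + 23.43·541 = 22032.72.

£22032.72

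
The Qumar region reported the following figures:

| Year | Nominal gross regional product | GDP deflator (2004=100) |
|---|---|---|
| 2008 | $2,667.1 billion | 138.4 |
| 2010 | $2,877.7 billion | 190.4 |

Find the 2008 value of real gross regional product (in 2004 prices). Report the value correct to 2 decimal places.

Real gross regional product = Nominal / (GDP deflator/100) = 2667.1 / 1.384 = 1927.10.

$1,927.10 billion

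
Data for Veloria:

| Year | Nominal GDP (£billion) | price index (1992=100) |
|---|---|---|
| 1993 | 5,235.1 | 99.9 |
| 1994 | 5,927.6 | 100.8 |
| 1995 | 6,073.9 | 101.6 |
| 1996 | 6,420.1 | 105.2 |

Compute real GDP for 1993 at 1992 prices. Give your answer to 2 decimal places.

£5,240.34 billion

Real GDP 1993 = 5235.1 / 0.999 = 5240.34.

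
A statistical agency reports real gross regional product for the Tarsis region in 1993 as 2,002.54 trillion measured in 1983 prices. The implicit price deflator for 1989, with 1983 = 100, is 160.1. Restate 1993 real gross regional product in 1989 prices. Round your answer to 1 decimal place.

Real gross regional product in 1989 prices = Real gross regional product in 1983 prices × (P_1989/P_1983) = 2002.54 × 1.601 = 3206.07.

3,206.1 trillion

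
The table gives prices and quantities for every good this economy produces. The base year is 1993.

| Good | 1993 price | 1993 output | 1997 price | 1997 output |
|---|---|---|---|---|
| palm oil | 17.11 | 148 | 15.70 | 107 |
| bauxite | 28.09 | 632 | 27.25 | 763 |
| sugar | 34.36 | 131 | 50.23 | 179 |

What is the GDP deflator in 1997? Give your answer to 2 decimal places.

Nominal GDP 1997 = 15.70·107 + 27.25·763 + 50.23·179 = 31462.82.
Real GDP 1997 (at 1993 prices) = 17.11·107 + 28.09·763 + 34.36·179 = 29413.88.
Deflator = Nominal/Real × 100 = 31462.82/29413.88 × 100 = 106.966.

106.97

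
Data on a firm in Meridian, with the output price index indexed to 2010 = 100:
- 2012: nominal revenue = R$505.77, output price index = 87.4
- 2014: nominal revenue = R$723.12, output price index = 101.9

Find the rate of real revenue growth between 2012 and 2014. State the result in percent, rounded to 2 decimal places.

22.63%

Deflate each year: 2012 → 505.77/0.874 = 578.68; 2014 → 723.12/1.019 = 709.64.
So real revenue changed by 709.64/578.68 − 1 = 0.2263, i.e. 22.63%.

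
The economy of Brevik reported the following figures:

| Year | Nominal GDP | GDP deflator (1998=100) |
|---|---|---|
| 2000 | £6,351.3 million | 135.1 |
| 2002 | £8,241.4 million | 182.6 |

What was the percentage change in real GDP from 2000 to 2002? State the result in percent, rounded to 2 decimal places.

-4.00%

Real GDP 2000 = 6351.3 / 1.351 = 4701.18.
Real GDP 2002 = 8241.4 / 1.826 = 4513.36.
Real growth = 4513.36 / 4701.18 − 1 = -0.0400.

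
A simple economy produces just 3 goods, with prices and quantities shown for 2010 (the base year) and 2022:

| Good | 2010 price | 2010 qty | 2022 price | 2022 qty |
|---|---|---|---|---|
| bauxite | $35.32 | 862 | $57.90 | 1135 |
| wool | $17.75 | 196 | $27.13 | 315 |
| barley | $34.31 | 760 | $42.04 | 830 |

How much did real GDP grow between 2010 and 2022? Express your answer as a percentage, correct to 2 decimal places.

Real GDP 2010 = Nominal GDP 2010 = 35.32·862 + 17.75·196 + 34.31·760 = 60000.44.
Real GDP 2022 (at 2010 prices) = 35.32·1135 + 17.75·315 + 34.31·830 = 74156.75.
Real growth = 74156.75/60000.44 − 1 = 0.2359.

23.59%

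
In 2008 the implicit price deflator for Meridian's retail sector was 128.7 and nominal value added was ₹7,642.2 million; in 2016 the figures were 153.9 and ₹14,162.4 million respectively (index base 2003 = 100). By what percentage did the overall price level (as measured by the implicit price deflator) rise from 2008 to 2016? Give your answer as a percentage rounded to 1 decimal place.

19.6%

Price-level change = 153.9 / 128.7 − 1 = 0.1958.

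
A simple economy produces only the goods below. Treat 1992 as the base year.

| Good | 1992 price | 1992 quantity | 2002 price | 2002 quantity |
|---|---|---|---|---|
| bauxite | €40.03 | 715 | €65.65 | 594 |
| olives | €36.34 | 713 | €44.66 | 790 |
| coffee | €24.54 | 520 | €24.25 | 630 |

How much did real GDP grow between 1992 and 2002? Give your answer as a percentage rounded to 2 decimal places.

Real GDP 1992 = Nominal GDP 1992 = 40.03·715 + 36.34·713 + 24.54·520 = 67292.67.
Real GDP 2002 (at 1992 prices) = 40.03·594 + 36.34·790 + 24.54·630 = 67946.62.
Real growth = 67946.62/67292.67 − 1 = 0.0097.

0.97%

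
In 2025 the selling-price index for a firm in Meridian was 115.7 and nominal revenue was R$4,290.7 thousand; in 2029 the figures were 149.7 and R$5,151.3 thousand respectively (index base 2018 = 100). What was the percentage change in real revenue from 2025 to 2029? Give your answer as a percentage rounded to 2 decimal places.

-7.21%

Deflate each year: 2025 → 4290.7/1.157 = 3708.47; 2029 → 5151.3/1.497 = 3441.08.
So real revenue changed by 3441.08/3708.47 − 1 = -0.0721, i.e. -7.21%.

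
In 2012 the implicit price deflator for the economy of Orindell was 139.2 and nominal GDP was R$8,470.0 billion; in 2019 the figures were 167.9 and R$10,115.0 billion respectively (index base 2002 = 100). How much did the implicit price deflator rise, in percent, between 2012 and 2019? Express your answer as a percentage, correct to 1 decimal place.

Price-level change = 167.9 / 139.2 − 1 = 0.2062.

20.6%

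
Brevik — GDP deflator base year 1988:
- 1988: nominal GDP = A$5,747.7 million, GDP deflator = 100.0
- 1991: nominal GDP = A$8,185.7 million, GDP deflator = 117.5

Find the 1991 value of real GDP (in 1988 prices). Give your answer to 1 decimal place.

Real GDP = Nominal / (GDP deflator/100) = 8185.7 / 1.175 = 6966.55.

A$6,966.6 million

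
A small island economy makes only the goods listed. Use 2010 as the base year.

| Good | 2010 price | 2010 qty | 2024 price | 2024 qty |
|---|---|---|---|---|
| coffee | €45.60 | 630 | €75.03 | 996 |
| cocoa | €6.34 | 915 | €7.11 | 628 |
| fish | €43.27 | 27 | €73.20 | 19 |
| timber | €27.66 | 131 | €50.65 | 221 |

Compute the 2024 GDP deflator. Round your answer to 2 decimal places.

162.92

Nominal GDP 2024 = 75.03·996 + 7.11·628 + 73.20·19 + 50.65·221 = 91779.41.
Real GDP 2024 (at 2010 prices) = 45.60·996 + 6.34·628 + 43.27·19 + 27.66·221 = 56334.11.
Deflator = Nominal/Real × 100 = 91779.41/56334.11 × 100 = 162.920.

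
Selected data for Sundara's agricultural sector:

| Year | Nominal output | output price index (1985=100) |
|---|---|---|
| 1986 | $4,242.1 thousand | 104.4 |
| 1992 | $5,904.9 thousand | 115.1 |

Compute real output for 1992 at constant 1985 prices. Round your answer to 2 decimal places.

$5,130.23 thousand

Real output = Nominal / (output price index/100) = 5904.9 / 1.151 = 5130.23.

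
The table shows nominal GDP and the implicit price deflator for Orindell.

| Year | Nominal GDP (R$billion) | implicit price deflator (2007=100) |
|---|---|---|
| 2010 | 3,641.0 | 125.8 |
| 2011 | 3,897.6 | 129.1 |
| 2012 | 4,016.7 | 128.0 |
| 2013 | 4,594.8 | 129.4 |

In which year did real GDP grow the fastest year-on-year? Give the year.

2013

2011: real = 3897.6/1.291 = 3019.05; growth vs 2010 (2894.28) = 4.31%.
2012: real = 4016.7/1.280 = 3138.05; growth vs 2011 (3019.05) = 3.94%.
2013: real = 4594.8/1.294 = 3550.85; growth vs 2012 (3138.05) = 13.15%.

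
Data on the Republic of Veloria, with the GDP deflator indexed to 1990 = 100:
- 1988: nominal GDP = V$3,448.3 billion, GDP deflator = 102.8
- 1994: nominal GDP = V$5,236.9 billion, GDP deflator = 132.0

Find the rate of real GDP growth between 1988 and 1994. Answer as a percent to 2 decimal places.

18.27%

Real GDP 1988 = 3448.3 / 1.028 = 3354.38.
Real GDP 1994 = 5236.9 / 1.320 = 3967.35.
Real growth = 3967.35 / 3354.38 − 1 = 0.1827.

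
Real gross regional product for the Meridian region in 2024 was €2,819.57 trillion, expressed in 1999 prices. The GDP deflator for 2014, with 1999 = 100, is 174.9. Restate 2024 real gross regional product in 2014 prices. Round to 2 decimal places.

€4,931.43 trillion

Real gross regional product in 2014 prices = Real gross regional product in 1999 prices × (P_2014/P_1999) = 2819.57 × 1.749 = 4931.43.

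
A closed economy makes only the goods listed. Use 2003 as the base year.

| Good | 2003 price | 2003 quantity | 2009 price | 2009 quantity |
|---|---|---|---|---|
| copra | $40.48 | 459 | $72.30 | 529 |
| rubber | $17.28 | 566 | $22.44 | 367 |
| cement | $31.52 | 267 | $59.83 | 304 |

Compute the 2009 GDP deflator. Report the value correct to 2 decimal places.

173.20

Nominal GDP 2009 = 72.30·529 + 22.44·367 + 59.83·304 = 64670.50.
Real GDP 2009 (at 2003 prices) = 40.48·529 + 17.28·367 + 31.52·304 = 37337.76.
Deflator = Nominal/Real × 100 = 64670.50/37337.76 × 100 = 173.204.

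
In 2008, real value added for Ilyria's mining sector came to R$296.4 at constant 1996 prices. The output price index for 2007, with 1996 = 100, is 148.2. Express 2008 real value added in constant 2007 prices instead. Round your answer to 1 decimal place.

Real value added in 2007 prices = Real value added in 1996 prices × (P_2007/P_1996) = 296.4 × 1.482 = 439.26.

R$439.3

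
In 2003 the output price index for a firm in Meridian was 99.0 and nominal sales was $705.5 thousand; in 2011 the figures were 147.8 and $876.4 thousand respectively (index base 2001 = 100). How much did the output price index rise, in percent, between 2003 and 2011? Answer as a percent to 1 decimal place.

Price-level change = 147.8 / 99.0 − 1 = 0.4929.

49.3%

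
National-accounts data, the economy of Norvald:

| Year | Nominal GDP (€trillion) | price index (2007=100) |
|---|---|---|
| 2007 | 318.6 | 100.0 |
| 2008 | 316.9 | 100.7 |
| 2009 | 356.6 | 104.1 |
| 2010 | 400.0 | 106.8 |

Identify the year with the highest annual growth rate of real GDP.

2010

2008: real = 316.9/1.007 = 314.70; growth vs 2007 (318.60) = -1.22%.
2009: real = 356.6/1.041 = 342.56; growth vs 2008 (314.70) = 8.85%.
2010: real = 400.0/1.068 = 374.53; growth vs 2009 (342.56) = 9.33%.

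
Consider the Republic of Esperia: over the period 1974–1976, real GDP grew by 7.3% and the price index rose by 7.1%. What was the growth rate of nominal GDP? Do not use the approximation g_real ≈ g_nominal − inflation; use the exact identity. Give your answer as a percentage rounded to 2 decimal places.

(1 + g_nom) = (1 + g_real)(1 + π) = 1.0730 × 1.0710 = 1.14918.

14.92%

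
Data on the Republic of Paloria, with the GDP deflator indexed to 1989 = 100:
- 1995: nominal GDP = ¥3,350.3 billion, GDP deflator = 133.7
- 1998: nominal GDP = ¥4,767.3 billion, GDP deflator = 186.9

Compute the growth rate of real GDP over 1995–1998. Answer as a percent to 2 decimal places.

Deflate each year: 1995 → 3350.3/1.337 = 2505.83; 1998 → 4767.3/1.869 = 2550.72.
So real GDP changed by 2550.72/2505.83 − 1 = 0.0179, i.e. 1.79%.

1.79%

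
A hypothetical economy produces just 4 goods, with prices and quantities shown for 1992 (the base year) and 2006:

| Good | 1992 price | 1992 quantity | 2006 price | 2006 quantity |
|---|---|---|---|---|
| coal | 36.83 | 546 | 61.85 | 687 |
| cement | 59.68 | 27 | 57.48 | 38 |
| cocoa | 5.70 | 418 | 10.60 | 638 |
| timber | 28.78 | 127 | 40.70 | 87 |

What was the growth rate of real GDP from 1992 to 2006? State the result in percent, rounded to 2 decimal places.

Real GDP 1992 = Nominal GDP 1992 = 36.83·546 + 59.68·27 + 5.70·418 + 28.78·127 = 27758.20.
Real GDP 2006 (at 1992 prices) = 36.83·687 + 59.68·38 + 5.70·638 + 28.78·87 = 33710.51.
Real growth = 33710.51/27758.20 − 1 = 0.2144.

21.44%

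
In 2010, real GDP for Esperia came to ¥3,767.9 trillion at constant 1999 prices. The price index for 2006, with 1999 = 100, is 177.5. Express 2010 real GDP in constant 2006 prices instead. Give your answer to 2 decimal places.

Real GDP in 2006 prices = Real GDP in 1999 prices × (P_2006/P_1999) = 3767.9 × 1.775 = 6688.02.

¥6,688.02 trillion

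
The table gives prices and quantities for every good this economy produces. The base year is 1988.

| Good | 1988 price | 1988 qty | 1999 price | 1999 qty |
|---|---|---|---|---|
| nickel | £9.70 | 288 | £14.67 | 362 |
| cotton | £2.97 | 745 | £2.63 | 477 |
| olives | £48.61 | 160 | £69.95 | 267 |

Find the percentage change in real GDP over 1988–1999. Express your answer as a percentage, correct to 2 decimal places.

40.07%

Real GDP 1988 = Nominal GDP 1988 = 9.70·288 + 2.97·745 + 48.61·160 = 12783.85.
Real GDP 1999 (at 1988 prices) = 9.70·362 + 2.97·477 + 48.61·267 = 17906.96.
Real growth = 17906.96/12783.85 − 1 = 0.4007.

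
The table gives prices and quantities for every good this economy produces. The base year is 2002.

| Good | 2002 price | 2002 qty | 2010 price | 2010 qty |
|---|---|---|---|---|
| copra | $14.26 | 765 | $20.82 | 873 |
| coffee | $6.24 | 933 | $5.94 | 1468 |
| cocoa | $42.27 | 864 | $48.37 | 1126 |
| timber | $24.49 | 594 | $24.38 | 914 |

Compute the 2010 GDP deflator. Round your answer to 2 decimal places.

113.16

Nominal GDP 2010 = 20.82·873 + 5.94·1468 + 48.37·1126 + 24.38·914 = 103643.72.
Real GDP 2010 (at 2002 prices) = 14.26·873 + 6.24·1468 + 42.27·1126 + 24.49·914 = 91589.18.
Deflator = Nominal/Real × 100 = 103643.72/91589.18 × 100 = 113.162.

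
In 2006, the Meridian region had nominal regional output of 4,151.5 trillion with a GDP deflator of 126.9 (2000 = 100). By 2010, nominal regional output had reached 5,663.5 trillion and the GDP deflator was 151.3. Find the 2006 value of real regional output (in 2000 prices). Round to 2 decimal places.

3,271.47 trillion

Real regional output = Nominal / (GDP deflator/100) = 4151.5 / 1.269 = 3271.47.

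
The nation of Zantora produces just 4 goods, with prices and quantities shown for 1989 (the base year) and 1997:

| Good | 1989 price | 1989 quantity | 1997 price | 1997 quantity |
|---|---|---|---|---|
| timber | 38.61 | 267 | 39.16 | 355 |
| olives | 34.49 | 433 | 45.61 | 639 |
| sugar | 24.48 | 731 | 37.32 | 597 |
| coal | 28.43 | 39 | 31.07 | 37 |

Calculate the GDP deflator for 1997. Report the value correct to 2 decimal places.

Nominal GDP 1997 = 39.16·355 + 45.61·639 + 37.32·597 + 31.07·37 = 66476.22.
Real GDP 1997 (at 1989 prices) = 38.61·355 + 34.49·639 + 24.48·597 + 28.43·37 = 51412.13.
Deflator = Nominal/Real × 100 = 66476.22/51412.13 × 100 = 129.301.

129.30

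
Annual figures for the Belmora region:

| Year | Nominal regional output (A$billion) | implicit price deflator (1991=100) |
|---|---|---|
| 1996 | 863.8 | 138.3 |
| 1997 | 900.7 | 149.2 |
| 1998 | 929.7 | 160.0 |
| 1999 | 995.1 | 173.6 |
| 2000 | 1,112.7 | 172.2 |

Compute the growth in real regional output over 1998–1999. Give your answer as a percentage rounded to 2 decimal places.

-1.35%

Real regional output 1998 = 929.7/1.600 = 581.06.
Real regional output 1999 = 995.1/1.736 = 573.21.
Change = 573.21/581.06 − 1 = -0.0135.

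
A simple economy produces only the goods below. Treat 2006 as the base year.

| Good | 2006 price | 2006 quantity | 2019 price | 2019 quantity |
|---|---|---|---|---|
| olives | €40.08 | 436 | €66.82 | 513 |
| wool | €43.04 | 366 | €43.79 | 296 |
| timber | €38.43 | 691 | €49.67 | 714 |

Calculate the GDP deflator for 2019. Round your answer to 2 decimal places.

136.16

Nominal GDP 2019 = 66.82·513 + 43.79·296 + 49.67·714 = 82704.88.
Real GDP 2019 (at 2006 prices) = 40.08·513 + 43.04·296 + 38.43·714 = 60739.90.
Deflator = Nominal/Real × 100 = 82704.88/60739.90 × 100 = 136.162.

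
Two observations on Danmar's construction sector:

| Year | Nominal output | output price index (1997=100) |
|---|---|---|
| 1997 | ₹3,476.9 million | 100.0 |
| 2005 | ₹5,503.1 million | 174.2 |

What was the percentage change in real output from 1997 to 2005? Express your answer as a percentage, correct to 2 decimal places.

-9.14%

Deflate each year: 1997 → 3476.9/1.000 = 3476.90; 2005 → 5503.1/1.742 = 3159.07.
So real output changed by 3159.07/3476.90 − 1 = -0.0914, i.e. -9.14%.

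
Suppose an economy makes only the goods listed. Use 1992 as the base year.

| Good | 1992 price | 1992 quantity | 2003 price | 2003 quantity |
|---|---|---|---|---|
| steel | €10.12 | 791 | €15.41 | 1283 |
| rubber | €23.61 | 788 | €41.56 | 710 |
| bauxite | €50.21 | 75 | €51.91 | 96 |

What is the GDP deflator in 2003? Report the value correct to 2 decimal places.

Nominal GDP 2003 = 15.41·1283 + 41.56·710 + 51.91·96 = 54261.99.
Real GDP 2003 (at 1992 prices) = 10.12·1283 + 23.61·710 + 50.21·96 = 34567.22.
Deflator = Nominal/Real × 100 = 54261.99/34567.22 × 100 = 156.975.

156.98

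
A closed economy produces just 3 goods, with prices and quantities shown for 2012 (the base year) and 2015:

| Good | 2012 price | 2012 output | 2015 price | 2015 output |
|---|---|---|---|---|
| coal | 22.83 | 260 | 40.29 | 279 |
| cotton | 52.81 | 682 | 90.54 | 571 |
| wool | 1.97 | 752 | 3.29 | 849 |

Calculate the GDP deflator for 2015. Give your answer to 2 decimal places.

Nominal GDP 2015 = 40.29·279 + 90.54·571 + 3.29·849 = 65732.46.
Real GDP 2015 (at 2012 prices) = 22.83·279 + 52.81·571 + 1.97·849 = 38196.61.
Deflator = Nominal/Real × 100 = 65732.46/38196.61 × 100 = 172.090.

172.09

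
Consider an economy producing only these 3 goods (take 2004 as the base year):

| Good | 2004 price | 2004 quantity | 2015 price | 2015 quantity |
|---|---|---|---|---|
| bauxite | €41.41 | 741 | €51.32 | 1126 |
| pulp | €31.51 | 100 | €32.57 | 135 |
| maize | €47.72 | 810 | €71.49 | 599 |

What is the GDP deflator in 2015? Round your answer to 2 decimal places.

132.14

Nominal GDP 2015 = 51.32·1126 + 32.57·135 + 71.49·599 = 105005.78.
Real GDP 2015 (at 2004 prices) = 41.41·1126 + 31.51·135 + 47.72·599 = 79465.79.
Deflator = Nominal/Real × 100 = 105005.78/79465.79 × 100 = 132.140.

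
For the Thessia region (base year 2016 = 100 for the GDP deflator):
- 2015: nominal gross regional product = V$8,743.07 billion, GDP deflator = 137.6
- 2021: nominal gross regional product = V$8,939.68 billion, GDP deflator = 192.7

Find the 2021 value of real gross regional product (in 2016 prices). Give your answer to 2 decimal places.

V$4,639.17 billion

Real gross regional product = Nominal / (GDP deflator/100) = 8939.68 / 1.927 = 4639.17.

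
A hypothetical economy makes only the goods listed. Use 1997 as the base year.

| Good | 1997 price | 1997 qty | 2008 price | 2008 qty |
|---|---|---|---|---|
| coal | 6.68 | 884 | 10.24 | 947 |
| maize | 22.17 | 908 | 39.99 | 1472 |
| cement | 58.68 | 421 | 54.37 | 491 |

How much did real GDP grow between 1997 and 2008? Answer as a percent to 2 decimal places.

33.57%

Real GDP 1997 = Nominal GDP 1997 = 6.68·884 + 22.17·908 + 58.68·421 = 50739.76.
Real GDP 2008 (at 1997 prices) = 6.68·947 + 22.17·1472 + 58.68·491 = 67772.08.
Real growth = 67772.08/50739.76 − 1 = 0.3357.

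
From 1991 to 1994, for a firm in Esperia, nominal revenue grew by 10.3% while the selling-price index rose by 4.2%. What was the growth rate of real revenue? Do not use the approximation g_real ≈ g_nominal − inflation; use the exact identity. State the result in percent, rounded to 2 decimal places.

5.85%

(1 + g_nom) = (1 + g_real)(1 + π), so g_real = 1.1030 / 1.0420 − 1 = 0.05854.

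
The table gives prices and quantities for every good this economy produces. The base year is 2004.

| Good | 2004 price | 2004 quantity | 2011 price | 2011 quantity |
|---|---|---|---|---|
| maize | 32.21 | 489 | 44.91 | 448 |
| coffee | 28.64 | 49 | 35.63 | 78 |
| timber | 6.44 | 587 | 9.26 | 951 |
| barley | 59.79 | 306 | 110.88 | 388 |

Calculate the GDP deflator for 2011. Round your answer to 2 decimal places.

Nominal GDP 2011 = 44.91·448 + 35.63·78 + 9.26·951 + 110.88·388 = 74726.52.
Real GDP 2011 (at 2004 prices) = 32.21·448 + 28.64·78 + 6.44·951 + 59.79·388 = 45986.96.
Deflator = Nominal/Real × 100 = 74726.52/45986.96 × 100 = 162.495.

162.50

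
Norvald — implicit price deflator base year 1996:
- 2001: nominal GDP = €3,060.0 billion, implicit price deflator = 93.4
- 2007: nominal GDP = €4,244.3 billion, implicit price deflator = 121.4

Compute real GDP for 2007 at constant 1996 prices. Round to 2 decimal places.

Real GDP = Nominal / (implicit price deflator/100) = 4244.3 / 1.214 = 3496.13.

€3,496.13 billion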